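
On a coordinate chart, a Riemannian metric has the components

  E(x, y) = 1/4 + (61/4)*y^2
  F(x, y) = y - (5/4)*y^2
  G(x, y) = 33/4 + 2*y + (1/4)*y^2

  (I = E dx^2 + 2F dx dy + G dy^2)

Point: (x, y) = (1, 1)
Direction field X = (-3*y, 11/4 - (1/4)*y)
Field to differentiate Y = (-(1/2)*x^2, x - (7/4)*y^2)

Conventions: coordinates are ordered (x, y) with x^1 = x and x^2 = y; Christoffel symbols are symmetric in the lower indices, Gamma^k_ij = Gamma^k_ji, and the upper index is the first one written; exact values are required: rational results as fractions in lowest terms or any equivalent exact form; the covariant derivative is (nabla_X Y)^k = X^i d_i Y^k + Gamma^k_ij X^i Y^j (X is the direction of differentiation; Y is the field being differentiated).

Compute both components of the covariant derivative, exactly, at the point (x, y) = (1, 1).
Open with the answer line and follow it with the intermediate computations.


Answer: (nabla_X Y)^x = 85941/20824, (nabla_X Y)^y = -147069/10412

E = 31/2, F = -1/4, G = 21/2 at the point
E_x = 0, E_y = 61/2, F_x = 0, F_y = -3/2, G_x = 0, G_y = 5/2
EG - F^2 = 2603/16;  g^inv = (16/2603) * [[21/2, 1/4], [1/4, 31/2]]
first-kind symbols [ij,l] = (1/2)(d_i g_jl + d_j g_il - d_l g_ij): [xx,x] = E_x/2 = 0, [xx,y] = F_x - E_y/2 = -61/4, [xy,x] = E_y/2 = 61/4, [xy,y] = G_x/2 = 0, [yy,x] = F_y - G_x/2 = -3/2, [yy,y] = G_y/2 = 5/4
Gamma^x_ij = (G*[ij,x] - F*[ij,y])/(EG - F^2), Gamma^y_ij = (E*[ij,y] - F*[ij,x])/(EG - F^2)
Gamma_xxx = -61/2603, Gamma_xxy = 2562/2603, Gamma_xyy = -13/137, Gamma_yxx = -3782/2603, Gamma_yxy = 61/2603, Gamma_yyy = 16/137
X = (-3, 5/2), Y = (-1/2, -3/4) at the point


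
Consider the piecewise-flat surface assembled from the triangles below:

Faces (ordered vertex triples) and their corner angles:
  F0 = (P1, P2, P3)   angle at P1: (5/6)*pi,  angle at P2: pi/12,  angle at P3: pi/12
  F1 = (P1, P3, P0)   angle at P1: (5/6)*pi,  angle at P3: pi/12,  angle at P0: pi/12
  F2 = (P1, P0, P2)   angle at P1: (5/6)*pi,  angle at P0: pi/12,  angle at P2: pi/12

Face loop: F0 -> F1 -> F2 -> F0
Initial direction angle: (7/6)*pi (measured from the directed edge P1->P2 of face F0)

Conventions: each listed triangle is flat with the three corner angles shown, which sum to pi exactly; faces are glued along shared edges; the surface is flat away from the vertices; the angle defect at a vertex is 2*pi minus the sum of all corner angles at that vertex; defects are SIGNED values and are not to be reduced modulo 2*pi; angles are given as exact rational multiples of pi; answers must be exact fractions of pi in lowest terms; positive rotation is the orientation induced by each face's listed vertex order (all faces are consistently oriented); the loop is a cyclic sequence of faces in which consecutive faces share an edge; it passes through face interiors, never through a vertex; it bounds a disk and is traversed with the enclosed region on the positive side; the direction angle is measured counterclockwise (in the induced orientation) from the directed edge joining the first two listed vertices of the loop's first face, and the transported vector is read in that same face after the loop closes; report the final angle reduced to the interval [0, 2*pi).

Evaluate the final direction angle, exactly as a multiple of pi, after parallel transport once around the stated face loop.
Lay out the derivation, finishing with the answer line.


enclosed vertex P1: corner angles sum to (5/2)*pi, defect = 2*pi - (5/2)*pi = -pi/2
final direction = starting direction + enclosed defect total, reduced mod 2*pi (induced orientation)
final angle = (7/6)*pi - pi/2 = (2/3)*pi (mod 2*pi)

Answer: final direction angle = (2/3)*pi


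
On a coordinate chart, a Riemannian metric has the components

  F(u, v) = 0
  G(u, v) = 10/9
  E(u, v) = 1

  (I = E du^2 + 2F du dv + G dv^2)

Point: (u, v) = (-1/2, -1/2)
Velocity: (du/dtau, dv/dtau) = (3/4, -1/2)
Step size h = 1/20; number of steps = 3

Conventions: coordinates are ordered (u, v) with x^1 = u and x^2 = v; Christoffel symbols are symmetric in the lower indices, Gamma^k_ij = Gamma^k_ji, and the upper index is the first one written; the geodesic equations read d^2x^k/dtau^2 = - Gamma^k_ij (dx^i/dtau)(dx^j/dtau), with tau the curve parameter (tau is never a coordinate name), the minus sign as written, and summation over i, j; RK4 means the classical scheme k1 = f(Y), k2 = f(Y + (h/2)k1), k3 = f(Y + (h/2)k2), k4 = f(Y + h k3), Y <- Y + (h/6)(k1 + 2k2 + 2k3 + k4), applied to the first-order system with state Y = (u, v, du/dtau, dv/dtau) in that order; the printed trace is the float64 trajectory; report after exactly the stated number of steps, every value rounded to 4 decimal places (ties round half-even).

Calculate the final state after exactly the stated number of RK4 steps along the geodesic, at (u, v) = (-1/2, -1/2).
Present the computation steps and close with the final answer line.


f(Y) = (du/dtau, dv/dtau, -Gamma^u_ij Y'^i Y'^j, -Gamma^v_ij Y'^i Y'^j) with the Gammas evaluated at the stage position; h = 0.050000; intermediate values shown to 6 dp
step 0: u = -0.5000, v = -0.5000, du/dtau = 0.7500, dv/dtau = -0.5000
step 1:
  k1: at (u, v) = (-0.500000, -0.500000), (du/dtau, dv/dtau) = (0.750000, -0.500000); Gamma_uuu = 0.000000, Gamma_uuv = 0.000000, Gamma_uvv = 0.000000, Gamma_vuu = 0.000000, Gamma_vuv = 0.000000, Gamma_vvv = 0.000000; k1 = (0.750000, -0.500000, 0.000000, 0.000000)
  k2: at (u, v) = (-0.481250, -0.512500), (du/dtau, dv/dtau) = (0.750000, -0.500000); Gamma_uuu = 0.000000, Gamma_uuv = 0.000000, Gamma_uvv = 0.000000, Gamma_vuu = 0.000000, Gamma_vuv = 0.000000, Gamma_vvv = 0.000000; k2 = (0.750000, -0.500000, 0.000000, 0.000000)
  k3: at (u, v) = (-0.481250, -0.512500), (du/dtau, dv/dtau) = (0.750000, -0.500000); Gamma_uuu = 0.000000, Gamma_uuv = 0.000000, Gamma_uvv = 0.000000, Gamma_vuu = 0.000000, Gamma_vuv = 0.000000, Gamma_vvv = 0.000000; k3 = (0.750000, -0.500000, 0.000000, 0.000000)
  k4: at (u, v) = (-0.462500, -0.525000), (du/dtau, dv/dtau) = (0.750000, -0.500000); Gamma_uuu = 0.000000, Gamma_uuv = 0.000000, Gamma_uvv = 0.000000, Gamma_vuu = 0.000000, Gamma_vuv = 0.000000, Gamma_vvv = 0.000000; k4 = (0.750000, -0.500000, 0.000000, 0.000000)
  Y <- Y + (h/6)(k1 + 2k2 + 2k3 + k4): u = -0.4625, v = -0.5250, du/dtau = 0.7500, dv/dtau = -0.5000
step 2:
  k1: at (u, v) = (-0.462500, -0.525000), (du/dtau, dv/dtau) = (0.750000, -0.500000); Gamma_uuu = 0.000000, Gamma_uuv = 0.000000, Gamma_uvv = 0.000000, Gamma_vuu = 0.000000, Gamma_vuv = 0.000000, Gamma_vvv = 0.000000; k1 = (0.750000, -0.500000, 0.000000, 0.000000)
  k2: at (u, v) = (-0.443750, -0.537500), (du/dtau, dv/dtau) = (0.750000, -0.500000); Gamma_uuu = 0.000000, Gamma_uuv = 0.000000, Gamma_uvv = 0.000000, Gamma_vuu = 0.000000, Gamma_vuv = 0.000000, Gamma_vvv = 0.000000; k2 = (0.750000, -0.500000, 0.000000, 0.000000)
  k3: at (u, v) = (-0.443750, -0.537500), (du/dtau, dv/dtau) = (0.750000, -0.500000); Gamma_uuu = 0.000000, Gamma_uuv = 0.000000, Gamma_uvv = 0.000000, Gamma_vuu = 0.000000, Gamma_vuv = 0.000000, Gamma_vvv = 0.000000; k3 = (0.750000, -0.500000, 0.000000, 0.000000)
  k4: at (u, v) = (-0.425000, -0.550000), (du/dtau, dv/dtau) = (0.750000, -0.500000); Gamma_uuu = 0.000000, Gamma_uuv = 0.000000, Gamma_uvv = 0.000000, Gamma_vuu = 0.000000, Gamma_vuv = 0.000000, Gamma_vvv = 0.000000; k4 = (0.750000, -0.500000, 0.000000, 0.000000)
  Y <- Y + (h/6)(k1 + 2k2 + 2k3 + k4): u = -0.4250, v = -0.5500, du/dtau = 0.7500, dv/dtau = -0.5000
step 3:
  k1: at (u, v) = (-0.425000, -0.550000), (du/dtau, dv/dtau) = (0.750000, -0.500000); Gamma_uuu = 0.000000, Gamma_uuv = 0.000000, Gamma_uvv = 0.000000, Gamma_vuu = 0.000000, Gamma_vuv = 0.000000, Gamma_vvv = 0.000000; k1 = (0.750000, -0.500000, 0.000000, 0.000000)
  k2: at (u, v) = (-0.406250, -0.562500), (du/dtau, dv/dtau) = (0.750000, -0.500000); Gamma_uuu = 0.000000, Gamma_uuv = 0.000000, Gamma_uvv = 0.000000, Gamma_vuu = 0.000000, Gamma_vuv = 0.000000, Gamma_vvv = 0.000000; k2 = (0.750000, -0.500000, 0.000000, 0.000000)
  k3: at (u, v) = (-0.406250, -0.562500), (du/dtau, dv/dtau) = (0.750000, -0.500000); Gamma_uuu = 0.000000, Gamma_uuv = 0.000000, Gamma_uvv = 0.000000, Gamma_vuu = 0.000000, Gamma_vuv = 0.000000, Gamma_vvv = 0.000000; k3 = (0.750000, -0.500000, 0.000000, 0.000000)
  k4: at (u, v) = (-0.387500, -0.575000), (du/dtau, dv/dtau) = (0.750000, -0.500000); Gamma_uuu = 0.000000, Gamma_uuv = 0.000000, Gamma_uvv = 0.000000, Gamma_vuu = 0.000000, Gamma_vuv = 0.000000, Gamma_vvv = 0.000000; k4 = (0.750000, -0.500000, 0.000000, 0.000000)
  Y <- Y + (h/6)(k1 + 2k2 + 2k3 + k4): u = -0.3875, v = -0.5750, du/dtau = 0.7500, dv/dtau = -0.5000

Answer: u = -0.3875, v = -0.5750, du/dtau = 0.7500, dv/dtau = -0.5000


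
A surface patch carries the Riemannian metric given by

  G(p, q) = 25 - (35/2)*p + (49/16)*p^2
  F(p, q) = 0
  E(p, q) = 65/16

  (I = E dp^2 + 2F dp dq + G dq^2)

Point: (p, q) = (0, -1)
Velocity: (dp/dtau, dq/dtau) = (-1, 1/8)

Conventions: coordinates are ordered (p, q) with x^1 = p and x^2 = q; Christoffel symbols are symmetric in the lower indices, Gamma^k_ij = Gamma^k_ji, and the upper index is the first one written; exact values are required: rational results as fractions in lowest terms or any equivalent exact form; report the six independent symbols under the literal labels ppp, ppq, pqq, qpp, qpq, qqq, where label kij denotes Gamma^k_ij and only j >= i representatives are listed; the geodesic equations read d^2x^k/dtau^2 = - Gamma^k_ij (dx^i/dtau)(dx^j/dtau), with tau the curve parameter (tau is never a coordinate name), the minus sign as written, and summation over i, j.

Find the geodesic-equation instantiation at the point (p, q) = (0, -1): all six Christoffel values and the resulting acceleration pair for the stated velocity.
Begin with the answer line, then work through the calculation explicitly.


Answer: Gamma_ppp = 0, Gamma_ppq = 0, Gamma_pqq = 28/13, Gamma_qpp = 0, Gamma_qpq = -7/20, Gamma_qqq = 0; accelerations (d^2p/dtau^2, d^2q/dtau^2) = (-7/208, -7/80)

E = 65/16, F = 0, G = 25 at the point
E_p = 0, E_q = 0, F_p = 0, F_q = 0, G_p = -35/2, G_q = 0
EG - F^2 = 1625/16;  g^inv = (16/1625) * [[25, 0], [0, 65/16]]
first-kind symbols [ij,l] = (1/2)(d_i g_jl + d_j g_il - d_l g_ij): [pp,p] = E_p/2 = 0, [pp,q] = F_p - E_q/2 = 0, [pq,p] = E_q/2 = 0, [pq,q] = G_p/2 = -35/4, [qq,p] = F_q - G_p/2 = 35/4, [qq,q] = G_q/2 = 0
Gamma^p_ij = (G*[ij,p] - F*[ij,q])/(EG - F^2), Gamma^q_ij = (E*[ij,q] - F*[ij,p])/(EG - F^2)
Gamma_ppp = 0, Gamma_ppq = 0, Gamma_pqq = 28/13, Gamma_qpp = 0, Gamma_qpq = -7/20, Gamma_qqq = 0
d^2p/dtau^2 = -(Gamma_ppp*(-1)^2 + 2*Gamma_ppq*(-1)*(1/8) + Gamma_pqq*(1/8)^2) = -7/208
d^2q/dtau^2 = -(Gamma_qpp*(-1)^2 + 2*Gamma_qpq*(-1)*(1/8) + Gamma_qqq*(1/8)^2) = -7/80


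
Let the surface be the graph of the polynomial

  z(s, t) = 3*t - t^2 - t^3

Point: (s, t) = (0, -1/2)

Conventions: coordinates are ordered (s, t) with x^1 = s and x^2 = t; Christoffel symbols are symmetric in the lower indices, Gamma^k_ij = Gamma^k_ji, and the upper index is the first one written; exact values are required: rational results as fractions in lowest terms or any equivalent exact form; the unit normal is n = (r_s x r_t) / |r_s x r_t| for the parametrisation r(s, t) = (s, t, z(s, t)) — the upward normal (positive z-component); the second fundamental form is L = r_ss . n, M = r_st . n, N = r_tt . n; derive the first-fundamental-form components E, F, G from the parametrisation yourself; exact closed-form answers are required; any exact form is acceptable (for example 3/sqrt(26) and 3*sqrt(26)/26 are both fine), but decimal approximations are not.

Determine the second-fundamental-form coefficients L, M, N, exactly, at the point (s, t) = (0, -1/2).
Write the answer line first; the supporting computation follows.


Answer: L = 0, M = 0, N = 4*sqrt(185)/185

z_s = 0, z_t = 13/4, z_ss = 0, z_st = 0, z_tt = 1
E = 1, F = 0, G = 185/16; answer radicand W^2 = 185/16
unnormalised second-form numerators: l = 0, m = 0, n = 1; L = l/sqrt(185/16), and similarly M = m/sqrt(W^2), N = n/sqrt(W^2)


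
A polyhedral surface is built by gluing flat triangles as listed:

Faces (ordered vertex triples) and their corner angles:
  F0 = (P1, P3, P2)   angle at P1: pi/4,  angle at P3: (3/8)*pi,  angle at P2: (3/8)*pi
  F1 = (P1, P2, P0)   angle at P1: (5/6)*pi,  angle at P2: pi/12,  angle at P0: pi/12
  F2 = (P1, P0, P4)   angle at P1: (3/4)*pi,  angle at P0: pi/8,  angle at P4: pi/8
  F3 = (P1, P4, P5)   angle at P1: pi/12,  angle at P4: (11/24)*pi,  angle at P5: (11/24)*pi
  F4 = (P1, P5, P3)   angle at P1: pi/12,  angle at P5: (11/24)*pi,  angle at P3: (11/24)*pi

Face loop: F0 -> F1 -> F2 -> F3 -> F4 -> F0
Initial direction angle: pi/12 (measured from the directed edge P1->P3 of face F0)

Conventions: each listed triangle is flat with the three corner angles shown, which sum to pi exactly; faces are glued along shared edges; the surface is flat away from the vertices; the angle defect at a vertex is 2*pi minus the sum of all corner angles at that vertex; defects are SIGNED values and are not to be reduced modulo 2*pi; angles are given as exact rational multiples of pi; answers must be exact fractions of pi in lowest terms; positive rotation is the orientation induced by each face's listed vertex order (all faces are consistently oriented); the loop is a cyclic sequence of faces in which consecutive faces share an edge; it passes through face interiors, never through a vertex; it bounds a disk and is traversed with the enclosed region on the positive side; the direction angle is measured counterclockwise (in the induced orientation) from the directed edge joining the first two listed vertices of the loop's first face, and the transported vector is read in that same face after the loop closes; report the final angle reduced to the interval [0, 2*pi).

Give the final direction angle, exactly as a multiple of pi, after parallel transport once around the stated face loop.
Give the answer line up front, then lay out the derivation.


Answer: final direction angle = pi/12

enclosed vertex P1: corner angles sum to 2*pi, defect = 2*pi - 2*pi = 0
the final direction is the initial angle plus the enclosed defects, taken mod 2*pi in the induced orientation
final angle = pi/12 + 0 = pi/12 (mod 2*pi)


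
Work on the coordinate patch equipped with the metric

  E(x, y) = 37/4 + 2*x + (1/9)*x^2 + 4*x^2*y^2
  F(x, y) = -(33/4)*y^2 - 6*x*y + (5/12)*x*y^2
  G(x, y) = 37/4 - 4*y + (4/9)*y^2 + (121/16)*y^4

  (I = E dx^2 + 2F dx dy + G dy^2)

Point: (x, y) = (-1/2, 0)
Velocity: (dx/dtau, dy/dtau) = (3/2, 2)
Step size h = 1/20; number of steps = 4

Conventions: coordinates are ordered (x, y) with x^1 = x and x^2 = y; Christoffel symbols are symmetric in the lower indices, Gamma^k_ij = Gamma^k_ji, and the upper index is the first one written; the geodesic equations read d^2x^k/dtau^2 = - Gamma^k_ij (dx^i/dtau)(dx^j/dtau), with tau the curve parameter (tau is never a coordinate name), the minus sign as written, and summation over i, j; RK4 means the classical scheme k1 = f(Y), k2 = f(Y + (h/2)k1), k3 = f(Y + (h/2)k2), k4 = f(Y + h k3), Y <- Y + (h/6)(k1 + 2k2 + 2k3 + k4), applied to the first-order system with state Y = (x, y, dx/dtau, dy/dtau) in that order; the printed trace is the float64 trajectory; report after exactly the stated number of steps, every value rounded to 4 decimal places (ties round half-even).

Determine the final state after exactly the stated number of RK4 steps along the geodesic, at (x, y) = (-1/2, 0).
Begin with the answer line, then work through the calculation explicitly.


Answer: x = -0.2061, y = 0.4226, dx/dtau = 1.5999, dy/dtau = 2.2493

f(Y) = (dx/dtau, dy/dtau, -Gamma^x_ij Y'^i Y'^j, -Gamma^y_ij Y'^i Y'^j) with the Gammas evaluated at the stage position; h = 0.050000; intermediate values shown to 6 dp
step 0: x = -0.5000, y = 0.0000, dx/dtau = 1.5000, dy/dtau = 2.0000
step 1:
  k1: at (x, y) = (-0.500000, 0.000000), (dx/dtau, dy/dtau) = (1.500000, 2.000000); Gamma_xxx = 0.114094, Gamma_xxy = 0.000000, Gamma_xyy = 0.362416, Gamma_yxx = 0.000000, Gamma_yxy = 0.000000, Gamma_yyy = -0.216216; k1 = (1.500000, 2.000000, -1.706376, 0.864865)
  k2: at (x, y) = (-0.462500, 0.050000), (dx/dtau, dy/dtau) = (1.457341, 2.021622); Gamma_xxx = 0.113593, Gamma_xxy = 0.005124, Gamma_xyy = 0.234318, Gamma_yxx = -0.039233, Gamma_yxy = -0.000067, Gamma_yyy = -0.221348; k2 = (1.457341, 2.021622, -1.229092, 0.988355)
  k3: at (x, y) = (-0.463566, 0.050541), (dx/dtau, dy/dtau) = (1.469273, 2.024709); Gamma_xxx = 0.113605, Gamma_xxy = 0.005204, Gamma_xyy = 0.234078, Gamma_yxx = -0.039688, Gamma_yxy = -0.000068, Gamma_yyy = -0.221399; k3 = (1.469273, 2.024709, -1.235801, 0.993697)
  k4: at (x, y) = (-0.426536, 0.101235), (dx/dtau, dy/dtau) = (1.438210, 2.049685); Gamma_xxx = 0.112612, Gamma_xxy = 0.008748, Gamma_xyy = 0.105768, Gamma_yxx = -0.078670, Gamma_yxy = -0.000171, Gamma_yyy = -0.221185; k4 = (1.438210, 2.049685, -0.728862, 1.092978)
  Y <- Y + (h/6)(k1 + 2k2 + 2k3 + k4): x = -0.4267, y = 0.1012, dx/dtau = 1.4386, dy/dtau = 2.0493
step 2:
  k1: at (x, y) = (-0.426738, 0.101186), (dx/dtau, dy/dtau) = (1.438625, 2.049350); Gamma_xxx = 0.112615, Gamma_xxy = 0.008753, Gamma_xyy = 0.106015, Gamma_yxx = -0.078641, Gamma_yxy = -0.000171, Gamma_yyy = -0.221191; k1 = (1.438625, 2.049350, -0.729929, 1.092733)
  k2: at (x, y) = (-0.390772, 0.152420), (dx/dtau, dy/dtau) = (1.420377, 2.076668); Gamma_xxx = 0.110508, Gamma_xxy = 0.010957, Gamma_xyy = -0.021748, Gamma_yxx = -0.117373, Gamma_yxy = -0.000205, Gamma_yyy = -0.216665; k2 = (1.420377, 2.076668, -0.193799, 1.172386)
  k3: at (x, y) = (-0.391229, 0.153103), (dx/dtau, dy/dtau) = (1.433780, 2.078659); Gamma_xxx = 0.110482, Gamma_xxy = 0.011033, Gamma_xyy = -0.022781, Gamma_yxx = -0.117948, Gamma_yxy = -0.000207, Gamma_yyy = -0.216591; k3 = (1.433780, 2.078659, -0.194453, 1.179552)
  k4: at (x, y) = (-0.355049, 0.205119), (dx/dtau, dy/dtau) = (1.428902, 2.108327); Gamma_xxx = 0.106575, Gamma_xxy = 0.012063, Gamma_xyy = -0.151299, Gamma_yxx = -0.156652, Gamma_yxy = -0.000119, Gamma_yyy = -0.208666; k4 = (1.428902, 2.108327, 0.382251, 1.248094)
  Y <- Y + (h/6)(k1 + 2k2 + 2k3 + k4): x = -0.3553, y = 0.2051, dx/dtau = 1.4293, dy/dtau = 2.1081
step 3:
  k1: at (x, y) = (-0.355273, 0.205089), (dx/dtau, dy/dtau) = (1.429257, 2.108055); Gamma_xxx = 0.106581, Gamma_xxy = 0.012077, Gamma_xyy = -0.151088, Gamma_yxx = -0.156647, Gamma_yxy = -0.000120, Gamma_yyy = -0.208668; k1 = (1.429257, 2.108055, 0.380925, 1.248017)
  k2: at (x, y) = (-0.319541, 0.257790), (dx/dtau, dy/dtau) = (1.438780, 2.139256); Gamma_xxx = 0.100270, Gamma_xxy = 0.012174, Gamma_xyy = -0.279489, Gamma_yxx = -0.195373, Gamma_yxy = 0.000092, Gamma_yyy = -0.198494; k2 = (1.438780, 2.139256, 0.996554, 1.312260)
  k3: at (x, y) = (-0.319303, 0.258570), (dx/dtau, dy/dtau) = (1.454170, 2.140862); Gamma_xxx = 0.100159, Gamma_xxy = 0.012191, Gamma_xyy = -0.281192, Gamma_yxx = -0.195971, Gamma_yxy = 0.000096, Gamma_yyy = -0.198317; k3 = (1.454170, 2.140862, 1.001078, 1.322749)
  k4: at (x, y) = (-0.282564, 0.312132), (dx/dtau, dy/dtau) = (1.479311, 2.174193); Gamma_xxx = 0.090697, Gamma_xxy = 0.011439, Gamma_xyy = -0.410530, Gamma_yxx = -0.234821, Gamma_yxy = 0.000403, Gamma_yyy = -0.187119; k4 = (1.479311, 2.174193, 1.668566, 1.395811)
  Y <- Y + (h/6)(k1 + 2k2 + 2k3 + k4): x = -0.2828, y = 0.3121, dx/dtau = 1.4796, dy/dtau = 2.1740
step 4:
  k1: at (x, y) = (-0.282819, 0.312110), (dx/dtau, dy/dtau) = (1.479630, 2.174004); Gamma_xxx = 0.090703, Gamma_xxy = 0.011459, Gamma_xyy = -0.410328, Gamma_yxx = -0.234831, Gamma_yxy = 0.000403, Gamma_yyy = -0.187096; k1 = (1.479630, 2.174004, 1.667034, 1.395793)
  k2: at (x, y) = (-0.245828, 0.366460), (dx/dtau, dy/dtau) = (1.521305, 2.208899); Gamma_xxx = 0.077455, Gamma_xxy = 0.010118, Gamma_xyy = -0.539825, Gamma_yxx = -0.273974, Gamma_yxy = 0.000737, Gamma_yyy = -0.176249; k2 = (1.521305, 2.208899, 2.386671, 1.489083)
  k3: at (x, y) = (-0.244786, 0.367332), (dx/dtau, dy/dtau) = (1.539296, 2.211231); Gamma_xxx = 0.077209, Gamma_xxy = 0.010055, Gamma_xyy = -0.542159, Gamma_yxx = -0.274551, Gamma_yxy = 0.000740, Gamma_yyy = -0.176172; k3 = (1.539296, 2.211231, 2.399519, 1.506891)
  k4: at (x, y) = (-0.205854, 0.422671), (dx/dtau, dy/dtau) = (1.599606, 2.249349); Gamma_xxx = 0.059296, Gamma_xxy = 0.008184, Gamma_xyy = -0.673213, Gamma_yxx = -0.314195, Gamma_yxy = 0.001004, Gamma_yyy = -0.167656; k4 = (1.599606, 2.249349, 3.195552, 1.644982)
  Y <- Y + (h/6)(k1 + 2k2 + 2k3 + k4): x = -0.2061, y = 0.4226, dx/dtau = 1.5999, dy/dtau = 2.2493


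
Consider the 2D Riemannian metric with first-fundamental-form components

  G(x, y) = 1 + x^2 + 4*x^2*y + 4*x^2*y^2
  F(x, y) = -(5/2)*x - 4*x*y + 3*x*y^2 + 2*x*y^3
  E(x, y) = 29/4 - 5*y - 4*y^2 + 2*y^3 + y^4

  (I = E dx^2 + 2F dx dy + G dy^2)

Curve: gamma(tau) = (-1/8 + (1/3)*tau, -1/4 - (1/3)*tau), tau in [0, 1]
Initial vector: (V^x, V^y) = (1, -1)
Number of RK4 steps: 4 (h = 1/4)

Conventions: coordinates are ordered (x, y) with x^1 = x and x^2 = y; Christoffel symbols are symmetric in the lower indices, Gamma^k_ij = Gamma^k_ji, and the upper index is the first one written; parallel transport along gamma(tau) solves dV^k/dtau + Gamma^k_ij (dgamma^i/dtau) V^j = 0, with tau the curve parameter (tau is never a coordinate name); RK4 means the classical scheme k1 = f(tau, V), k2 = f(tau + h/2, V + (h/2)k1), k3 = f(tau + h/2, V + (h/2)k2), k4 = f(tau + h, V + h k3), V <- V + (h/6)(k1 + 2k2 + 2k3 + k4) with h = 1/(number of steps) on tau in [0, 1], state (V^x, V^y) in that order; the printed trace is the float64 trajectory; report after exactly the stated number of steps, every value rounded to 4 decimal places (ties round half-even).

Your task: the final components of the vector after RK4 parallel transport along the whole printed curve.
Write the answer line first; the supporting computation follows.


Answer: V^x = 0.9732, V^y = -1.0003

gamma'(tau) = (1/3, -1/3); f(tau, V)^k = -Gamma^k_ij(gamma(tau)) gamma'^i(tau) V^j; h = 1/4; intermediate values shown to 6 dp
curve data and Christoffel symbols at the stage parameters:
  tau = 0.000000: gamma = (-0.125000, -0.250000), gamma' = (0.333333, -0.333333); Gamma_xxx = 0.000000, Gamma_xxy = -0.163343, Gamma_xyy = 0.081671, Gamma_yxx = 0.000000, Gamma_yxy = -0.003799, Gamma_yyy = 0.001899
  tau = 0.125000: gamma = (-0.083333, -0.291667), gamma' = (0.333333, -0.333333); Gamma_xxx = 0.000000, Gamma_xxy = -0.135435, Gamma_xyy = 0.054174, Gamma_yxx = 0.000000, Gamma_yxy = -0.001737, Gamma_yyy = 0.000695
  tau = 0.250000: gamma = (-0.041667, -0.333333), gamma' = (0.333333, -0.333333); Gamma_xxx = 0.000000, Gamma_xxy = -0.107887, Gamma_xyy = 0.026972, Gamma_yxx = 0.000000, Gamma_yxy = -0.000550, Gamma_yyy = 0.000138
  tau = 0.375000: gamma = (0.000000, -0.375000), gamma' = (0.333333, -0.333333); Gamma_xxx = 0.000000, Gamma_xxy = -0.080643, Gamma_xyy = 0.000000, Gamma_yxx = 0.000000, Gamma_yxy = 0.000000, Gamma_yyy = 0.000000
  tau = 0.500000: gamma = (0.041667, -0.416667), gamma' = (0.333333, -0.333333); Gamma_xxx = 0.000000, Gamma_xxy = -0.053631, Gamma_xyy = -0.026816, Gamma_yxx = 0.000000, Gamma_yxy = 0.000136, Gamma_yyy = 0.000068
  tau = 0.625000: gamma = (0.083333, -0.458333), gamma' = (0.333333, -0.333333); Gamma_xxx = 0.000000, Gamma_xxy = -0.026777, Gamma_xyy = -0.053554, Gamma_yxx = 0.000000, Gamma_yxy = 0.000068, Gamma_yyy = 0.000135
  tau = 0.750000: gamma = (0.125000, -0.500000), gamma' = (0.333333, -0.333333); Gamma_xxx = 0.000000, Gamma_xxy = 0.000000, Gamma_xyy = -0.080292, Gamma_yxx = 0.000000, Gamma_yxy = 0.000000, Gamma_yyy = 0.000000
  tau = 0.875000: gamma = (0.166667, -0.541667), gamma' = (0.333333, -0.333333); Gamma_xxx = 0.000000, Gamma_xxy = 0.026776, Gamma_xyy = -0.107105, Gamma_yxx = 0.000000, Gamma_yxy = 0.000135, Gamma_yyy = -0.000541
  tau = 1.000000: gamma = (0.208333, -0.583333), gamma' = (0.333333, -0.333333); Gamma_xxx = 0.000000, Gamma_xxy = 0.053624, Gamma_xyy = -0.134060, Gamma_yxx = 0.000000, Gamma_yxy = 0.000679, Gamma_yyy = -0.001697
step 0: V^x = 1.0000, V^y = -1.0000
step 1: k1 = (-0.136119, -0.003166), k2 = (-0.107605, -0.001380), k3 = (-0.107752, -0.001382), k4 = (-0.079962, -0.000408); V <- V + (h/6)(k1 + 2k2 + 2k3 + k4): V^x = 0.9731, V^y = -1.0004
step 2: k1 = (-0.079963, -0.000408), k2 = (-0.052780, 0.000000), k3 = (-0.052870, 0.000000), k4 = (-0.026101, 0.000066); V <- V + (h/6)(k1 + 2k2 + 2k3 + k4): V^x = 0.9598, V^y = -1.0004
step 3: k1 = (-0.026101, 0.000066), k2 = (0.000391, -0.000001), k3 = (0.000362, -0.000001), k4 = (0.026775, 0.000000); V <- V + (h/6)(k1 + 2k2 + 2k3 + k4): V^x = 0.9599, V^y = -1.0004
step 4: k1 = (0.026774, 0.000000), k2 = (0.053242, 0.000269), k3 = (0.053270, 0.000269), k4 = (0.079978, 0.001012); V <- V + (h/6)(k1 + 2k2 + 2k3 + k4): V^x = 0.9732, V^y = -1.0003


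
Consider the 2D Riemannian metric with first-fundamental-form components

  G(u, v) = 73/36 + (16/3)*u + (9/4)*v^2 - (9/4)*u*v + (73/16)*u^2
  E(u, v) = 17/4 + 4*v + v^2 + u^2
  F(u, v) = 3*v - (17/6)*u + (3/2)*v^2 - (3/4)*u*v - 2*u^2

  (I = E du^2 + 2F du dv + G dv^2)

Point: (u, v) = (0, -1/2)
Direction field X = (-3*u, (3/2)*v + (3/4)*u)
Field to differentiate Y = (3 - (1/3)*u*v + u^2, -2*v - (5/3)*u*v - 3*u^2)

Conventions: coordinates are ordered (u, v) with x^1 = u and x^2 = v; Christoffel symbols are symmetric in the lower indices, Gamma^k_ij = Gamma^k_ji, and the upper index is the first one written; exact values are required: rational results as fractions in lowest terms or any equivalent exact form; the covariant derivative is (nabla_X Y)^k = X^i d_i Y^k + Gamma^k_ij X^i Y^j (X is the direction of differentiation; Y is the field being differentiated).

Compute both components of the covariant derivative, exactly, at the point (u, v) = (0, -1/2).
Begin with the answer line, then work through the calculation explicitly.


Answer: (nabla_X Y)^u = -116191/48016, (nabla_X Y)^v = -48741/24008

E = 5/2, F = -9/8, G = 373/144 at the point
E_u = 0, E_v = 3, F_u = -59/24, F_v = 3/2, G_u = 155/24, G_v = -9/4
EG - F^2 = 3001/576;  g^inv = (576/3001) * [[373/144, 9/8], [9/8, 5/2]]
first-kind symbols [ij,l] = (1/2)(d_i g_jl + d_j g_il - d_l g_ij): [uu,u] = E_u/2 = 0, [uu,v] = F_u - E_v/2 = -95/24, [uv,u] = E_v/2 = 3/2, [uv,v] = G_u/2 = 155/48, [vv,u] = F_v - G_u/2 = -83/48, [vv,v] = G_v/2 = -9/8
Gamma^u_ij = (G*[ij,u] - F*[ij,v])/(EG - F^2), Gamma^v_ij = (E*[ij,v] - F*[ij,u])/(EG - F^2)
Gamma_uuu = -2565/3001, Gamma_uuv = 8661/6002, Gamma_uvv = -39707/36012, Gamma_vuu = -5700/3001, Gamma_vuv = 5622/3001, Gamma_vvv = -5481/6002
X = (0, -3/4), Y = (3, 1) at the point


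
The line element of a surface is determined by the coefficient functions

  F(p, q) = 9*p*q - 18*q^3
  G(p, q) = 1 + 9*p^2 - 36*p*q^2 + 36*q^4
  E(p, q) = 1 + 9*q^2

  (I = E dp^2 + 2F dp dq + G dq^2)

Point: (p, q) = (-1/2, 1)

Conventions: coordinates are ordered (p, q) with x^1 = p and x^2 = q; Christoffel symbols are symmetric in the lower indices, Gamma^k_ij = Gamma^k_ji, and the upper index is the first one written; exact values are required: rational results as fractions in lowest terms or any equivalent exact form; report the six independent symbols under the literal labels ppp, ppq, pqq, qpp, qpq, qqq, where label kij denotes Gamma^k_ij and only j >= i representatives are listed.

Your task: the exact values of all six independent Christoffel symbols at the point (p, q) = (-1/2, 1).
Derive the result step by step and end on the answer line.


E = 10, F = -45/2, G = 229/4 at the point
E_p = 0, E_q = 18, F_p = 9, F_q = -117/2, G_p = -45, G_q = 180
EG - F^2 = 265/4;  g^inv = (4/265) * [[229/4, 45/2], [45/2, 10]]
first-kind symbols [ij,l] = (1/2)(d_i g_jl + d_j g_il - d_l g_ij): [pp,p] = E_p/2 = 0, [pp,q] = F_p - E_q/2 = 0, [pq,p] = E_q/2 = 9, [pq,q] = G_p/2 = -45/2, [qq,p] = F_q - G_p/2 = -36, [qq,q] = G_q/2 = 90
Gamma^p_ij = (G*[ij,p] - F*[ij,q])/(EG - F^2), Gamma^q_ij = (E*[ij,q] - F*[ij,p])/(EG - F^2)

Answer: Gamma_ppp = 0, Gamma_ppq = 36/265, Gamma_pqq = -144/265, Gamma_qpp = 0, Gamma_qpq = -18/53, Gamma_qqq = 72/53


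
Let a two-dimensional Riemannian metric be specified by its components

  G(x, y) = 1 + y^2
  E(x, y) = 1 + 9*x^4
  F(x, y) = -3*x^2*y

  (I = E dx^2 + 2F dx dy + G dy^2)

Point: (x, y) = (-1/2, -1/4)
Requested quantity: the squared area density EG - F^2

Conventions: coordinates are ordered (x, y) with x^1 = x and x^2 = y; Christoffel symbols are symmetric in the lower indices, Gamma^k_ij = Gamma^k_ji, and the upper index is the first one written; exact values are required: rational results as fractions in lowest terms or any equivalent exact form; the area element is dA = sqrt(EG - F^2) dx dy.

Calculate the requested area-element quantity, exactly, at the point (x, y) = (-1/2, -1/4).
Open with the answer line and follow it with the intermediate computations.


Answer: EG - F^2 = 13/8

E = 25/16, F = 3/16, G = 17/16; EG - F^2 = 13/8


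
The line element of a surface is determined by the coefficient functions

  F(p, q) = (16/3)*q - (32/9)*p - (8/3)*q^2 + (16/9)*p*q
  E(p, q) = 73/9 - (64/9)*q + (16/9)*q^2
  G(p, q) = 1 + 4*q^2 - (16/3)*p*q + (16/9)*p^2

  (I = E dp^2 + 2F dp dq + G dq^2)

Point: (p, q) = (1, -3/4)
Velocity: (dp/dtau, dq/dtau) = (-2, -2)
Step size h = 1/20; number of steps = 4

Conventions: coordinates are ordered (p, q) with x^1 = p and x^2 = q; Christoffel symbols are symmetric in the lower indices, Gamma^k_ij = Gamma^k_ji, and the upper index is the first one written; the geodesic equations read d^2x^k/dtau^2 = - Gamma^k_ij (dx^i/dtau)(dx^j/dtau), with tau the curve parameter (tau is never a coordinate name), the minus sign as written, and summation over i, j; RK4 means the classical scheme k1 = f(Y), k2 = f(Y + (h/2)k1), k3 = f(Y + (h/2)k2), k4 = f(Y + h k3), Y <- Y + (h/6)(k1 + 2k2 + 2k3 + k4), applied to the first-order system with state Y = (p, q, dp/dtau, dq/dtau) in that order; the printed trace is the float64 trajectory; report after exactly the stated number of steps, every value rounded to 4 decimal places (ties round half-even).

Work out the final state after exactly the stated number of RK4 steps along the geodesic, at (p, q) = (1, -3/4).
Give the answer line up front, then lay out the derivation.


Answer: p = 0.6078, q = -1.1559, dp/dtau = -1.9261, dq/dtau = -2.0559

f(Y) = (dp/dtau, dq/dtau, -Gamma^p_ij Y'^i Y'^j, -Gamma^q_ij Y'^i Y'^j) with the Gammas evaluated at the stage position; h = 0.050000; intermediate values shown to 6 dp
step 0: p = 1.0000, q = -0.7500, dp/dtau = -2.0000, dq/dtau = -2.0000
step 1:
  k1: at (p, q) = (1.000000, -0.750000), (dp/dtau, dq/dtau) = (-2.000000, -2.000000); Gamma_ppp = 0.000000, Gamma_ppq = -0.217553, Gamma_pqq = 0.326329, Gamma_qpp = 0.000000, Gamma_qpq = 0.168109, Gamma_qqq = -0.252163; k1 = (-2.000000, -2.000000, 0.435105, -0.336218)
  k2: at (p, q) = (0.950000, -0.800000), (dp/dtau, dq/dtau) = (-1.989122, -2.008405); Gamma_ppp = 0.000000, Gamma_ppq = -0.214971, Gamma_pqq = 0.322457, Gamma_qpp = 0.000000, Gamma_qpq = 0.165067, Gamma_qqq = -0.247601; k2 = (-1.989122, -2.008405, 0.416913, -0.320130)
  k3: at (p, q) = (0.950272, -0.800210), (dp/dtau, dq/dtau) = (-1.989577, -2.008003); Gamma_ppp = 0.000000, Gamma_ppq = -0.214926, Gamma_pqq = 0.322389, Gamma_qpp = 0.000000, Gamma_qpq = 0.165065, Gamma_qqq = -0.247598; k3 = (-1.989577, -2.008003, 0.417395, -0.320563)
  k4: at (p, q) = (0.900521, -0.850400), (dp/dtau, dq/dtau) = (-1.979130, -2.016028); Gamma_ppp = 0.000000, Gamma_ppq = -0.212355, Gamma_pqq = 0.318533, Gamma_qpp = 0.000000, Gamma_qpq = 0.162121, Gamma_qqq = -0.243182; k4 = (-1.979130, -2.016028, 0.399952, -0.305341)
  Y <- Y + (h/6)(k1 + 2k2 + 2k3 + k4): p = 0.9005, q = -0.8504, dp/dtau = -1.9791, dq/dtau = -2.0160
step 2:
  k1: at (p, q) = (0.900529, -0.850407), (dp/dtau, dq/dtau) = (-1.979136, -2.016025); Gamma_ppp = 0.000000, Gamma_ppq = -0.212354, Gamma_pqq = 0.318531, Gamma_qpp = 0.000000, Gamma_qpq = 0.162121, Gamma_qqq = -0.243182; k1 = (-1.979136, -2.016025, 0.399956, -0.305346)
  k2: at (p, q) = (0.851051, -0.900808), (dp/dtau, dq/dtau) = (-1.969137, -2.023658); Gamma_ppp = 0.000000, Gamma_ppq = -0.209791, Gamma_pqq = 0.314686, Gamma_qpp = 0.000000, Gamma_qpq = 0.159271, Gamma_qqq = -0.238906; k2 = (-1.969137, -2.023658, 0.383274, -0.290977)
  k3: at (p, q) = (0.851300, -0.900999), (dp/dtau, dq/dtau) = (-1.969554, -2.023299); Gamma_ppp = 0.000000, Gamma_ppq = -0.209752, Gamma_pqq = 0.314628, Gamma_qpp = 0.000000, Gamma_qpq = 0.159270, Gamma_qqq = -0.238905; k3 = (-1.969554, -2.023299, 0.383717, -0.291366)
  k4: at (p, q) = (0.802051, -0.951572), (dp/dtau, dq/dtau) = (-1.959950, -2.030593); Gamma_ppp = 0.000000, Gamma_ppq = -0.207207, Gamma_pqq = 0.310811, Gamma_qpp = 0.000000, Gamma_qpq = 0.156510, Gamma_qqq = -0.234765; k4 = (-1.959950, -2.030593, 0.367743, -0.277767)
  Y <- Y + (h/6)(k1 + 2k2 + 2k3 + k4): p = 0.8021, q = -0.9516, dp/dtau = -1.9600, dq/dtau = -2.0306
step 3:
  k1: at (p, q) = (0.802058, -0.951578), (dp/dtau, dq/dtau) = (-1.959955, -2.030590); Gamma_ppp = 0.000000, Gamma_ppq = -0.207206, Gamma_pqq = 0.310809, Gamma_qpp = 0.000000, Gamma_qpq = 0.156510, Gamma_qqq = -0.234764; k1 = (-1.959955, -2.030590, 0.367747, -0.277772)
  k2: at (p, q) = (0.753059, -1.002343), (dp/dtau, dq/dtau) = (-1.950762, -2.037534); Gamma_ppp = 0.000000, Gamma_ppq = -0.204677, Gamma_pqq = 0.307015, Gamma_qpp = 0.000000, Gamma_qpq = 0.153836, Gamma_qqq = -0.230754; k2 = (-1.950762, -2.037534, 0.352489, -0.264932)
  k3: at (p, q) = (0.753289, -1.002516), (dp/dtau, dq/dtau) = (-1.951143, -2.037213); Gamma_ppp = 0.000000, Gamma_ppq = -0.204643, Gamma_pqq = 0.306965, Gamma_qpp = 0.000000, Gamma_qpq = 0.153835, Gamma_qqq = -0.230753; k3 = (-1.951143, -2.037213, 0.352894, -0.265279)
  k4: at (p, q) = (0.704501, -1.053439), (dp/dtau, dq/dtau) = (-1.942311, -2.043853); Gamma_ppp = 0.000000, Gamma_ppq = -0.202139, Gamma_pqq = 0.303208, Gamma_qpp = 0.000000, Gamma_qpq = 0.151245, Gamma_qqq = -0.226868; k4 = (-1.942311, -2.043853, 0.338298, -0.253123)
  Y <- Y + (h/6)(k1 + 2k2 + 2k3 + k4): p = 0.7045, q = -1.0534, dp/dtau = -1.9423, dq/dtau = -2.0439
step 4:
  k1: at (p, q) = (0.704508, -1.053444), (dp/dtau, dq/dtau) = (-1.942315, -2.043851); Gamma_ppp = 0.000000, Gamma_ppq = -0.202138, Gamma_pqq = 0.303207, Gamma_qpp = 0.000000, Gamma_qpq = 0.151245, Gamma_qqq = -0.226868; k1 = (-1.942315, -2.043851, 0.338301, -0.253127)
  k2: at (p, q) = (0.655950, -1.104541), (dp/dtau, dq/dtau) = (-1.933858, -2.050179); Gamma_ppp = 0.000000, Gamma_ppq = -0.199655, Gamma_pqq = 0.299482, Gamma_qpp = 0.000000, Gamma_qpq = 0.148735, Gamma_qqq = -0.223103; k2 = (-1.933858, -2.050179, 0.324371, -0.241644)
  k3: at (p, q) = (0.656161, -1.104699), (dp/dtau, dq/dtau) = (-1.934206, -2.049892); Gamma_ppp = 0.000000, Gamma_ppq = -0.199626, Gamma_pqq = 0.299439, Gamma_qpp = 0.000000, Gamma_qpq = 0.148735, Gamma_qqq = -0.223102; k3 = (-1.934206, -2.049892, 0.324740, -0.241953)
  k4: at (p, q) = (0.607797, -1.155939), (dp/dtau, dq/dtau) = (-1.926078, -2.055948); Gamma_ppp = 0.000000, Gamma_ppq = -0.197172, Gamma_pqq = 0.295758, Gamma_qpp = 0.000000, Gamma_qpq = 0.146301, Gamma_qqq = -0.219452; k4 = (-1.926078, -2.055948, 0.311423, -0.231076)
  Y <- Y + (h/6)(k1 + 2k2 + 2k3 + k4): p = 0.6078, q = -1.1559, dp/dtau = -1.9261, dq/dtau = -2.0559


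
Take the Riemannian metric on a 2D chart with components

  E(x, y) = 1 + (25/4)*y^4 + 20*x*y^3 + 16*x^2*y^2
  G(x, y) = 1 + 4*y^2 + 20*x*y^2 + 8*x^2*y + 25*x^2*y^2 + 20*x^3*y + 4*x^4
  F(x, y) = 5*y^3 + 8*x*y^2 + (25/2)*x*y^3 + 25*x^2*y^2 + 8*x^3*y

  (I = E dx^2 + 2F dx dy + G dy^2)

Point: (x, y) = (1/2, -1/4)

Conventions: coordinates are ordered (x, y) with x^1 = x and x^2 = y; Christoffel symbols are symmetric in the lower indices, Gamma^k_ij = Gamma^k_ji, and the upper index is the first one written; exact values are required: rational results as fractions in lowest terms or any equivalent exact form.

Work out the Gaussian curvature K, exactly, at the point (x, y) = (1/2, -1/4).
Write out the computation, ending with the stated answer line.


E = 1145/1024, F = 55/256, G = 89/64, EG - F^2 = 1545/1024 at the point
E_x = 11/16, E_y = -33/64, F_x = 47/128, F_y = -129/64, G_x = -15/16, G_y = -45/8
E_yy = -37/16, F_xy = -261/32, G_xx = -31/8
Apply the Brioschi formula K = (det M1 - det M2)/(EG - F^2)^2 over the derivative matrices of E, F, G.
M1 = [[-E_yy/2 + F_xy - G_xx/2, E_x/2, F_x - E_y/2], [F_y - G_x/2, E, F], [G_y/2, F, G]] = [[-81/16, 11/32, 5/8], [-99/64, 1145/1024, 55/256], [-45/16, 55/256, 89/64]]; det M1 = -87633/16384
M2 = [[0, E_y/2, G_x/2], [E_y/2, E, F], [G_x/2, F, G]] = [[0, -33/128, -15/32], [-33/128, 1145/1024, 55/256], [-15/32, 55/256, 89/64]]; det M2 = -4689/16384
det M1 - det M2 = -81/16; K = -81/16 / (1545/1024)^2 = -589824/265225

Answer: K = -589824/265225


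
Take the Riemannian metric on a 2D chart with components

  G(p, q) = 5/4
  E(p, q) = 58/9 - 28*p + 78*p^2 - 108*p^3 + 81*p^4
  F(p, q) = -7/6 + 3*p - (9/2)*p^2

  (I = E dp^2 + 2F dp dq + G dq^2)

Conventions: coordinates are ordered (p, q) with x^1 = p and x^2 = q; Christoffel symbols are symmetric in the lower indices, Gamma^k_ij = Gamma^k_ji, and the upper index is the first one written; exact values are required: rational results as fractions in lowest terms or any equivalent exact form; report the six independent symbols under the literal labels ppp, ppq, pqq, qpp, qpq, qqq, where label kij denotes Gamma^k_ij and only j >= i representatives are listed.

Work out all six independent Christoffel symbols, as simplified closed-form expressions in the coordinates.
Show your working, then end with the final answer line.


E = 58/9 - 28*p + 78*p^2 - 108*p^3 + 81*p^4; F = -7/6 + 3*p - (9/2)*p^2; G = 5/4
Gamma^k_ij = (1/2) g^{kl} (d_i g_jl + d_j g_il - d_l g_ij), with g^inv = (1/(EG-F^2)) [[G, -F], [-F, E]]
first partials: E_p = -28 + 156*p - 324*p^2 + 324*p^3, E_q = 0, F_p = 3 - 9*p, F_q = 0, G_p = 0, G_q = 0
D = EG - F^2 = 241/36 - 28*p + 78*p^2 - 108*p^3 + 81*p^4
expanded: Gamma^p_pp = (G E_p - 2F F_p + F E_q)/(2D), Gamma^p_pq = (G E_q - F G_p)/(2D), Gamma^p_qq = (2G F_q - G G_p - F G_q)/(2D), Gamma^q_pp = (2E F_p - E E_q - F E_p)/(2D), Gamma^q_pq = (E G_p - F E_q)/(2D), Gamma^q_qq = (E G_q - 2F F_q + F G_p)/(2D); substitute and cancel common factors

Answer: Gamma_ppp = (5832*p^3 - 5832*p^2 + 2808*p - 504)/(2916*p^4 - 3888*p^3 + 2808*p^2 - 1008*p + 241), Gamma_ppq = 0, Gamma_pqq = 0, Gamma_qpp = (108 - 324*p)/(2916*p^4 - 3888*p^3 + 2808*p^2 - 1008*p + 241), Gamma_qpq = 0, Gamma_qqq = 0


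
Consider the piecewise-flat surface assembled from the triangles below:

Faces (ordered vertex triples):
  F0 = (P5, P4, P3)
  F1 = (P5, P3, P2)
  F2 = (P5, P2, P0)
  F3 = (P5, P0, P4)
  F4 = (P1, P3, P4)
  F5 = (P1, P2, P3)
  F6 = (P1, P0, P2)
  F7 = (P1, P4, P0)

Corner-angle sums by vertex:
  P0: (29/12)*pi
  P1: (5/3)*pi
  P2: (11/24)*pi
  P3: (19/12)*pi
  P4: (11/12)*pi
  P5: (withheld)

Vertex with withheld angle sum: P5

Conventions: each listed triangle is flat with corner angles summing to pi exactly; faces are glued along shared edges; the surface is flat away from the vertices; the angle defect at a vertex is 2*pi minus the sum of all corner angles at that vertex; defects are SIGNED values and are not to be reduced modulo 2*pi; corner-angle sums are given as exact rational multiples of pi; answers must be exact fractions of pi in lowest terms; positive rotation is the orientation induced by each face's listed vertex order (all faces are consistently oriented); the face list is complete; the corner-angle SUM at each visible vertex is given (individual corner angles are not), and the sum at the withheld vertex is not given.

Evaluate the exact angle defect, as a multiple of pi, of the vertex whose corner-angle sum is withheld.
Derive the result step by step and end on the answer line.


V = 6, E = 12, F = 8; chi = V - E + F = 2
Gauss-Bonnet: total defect = 2*pi*chi = 4*pi; visible defects sum to (71/24)*pi

Answer: defect(P5) = (25/24)*pi


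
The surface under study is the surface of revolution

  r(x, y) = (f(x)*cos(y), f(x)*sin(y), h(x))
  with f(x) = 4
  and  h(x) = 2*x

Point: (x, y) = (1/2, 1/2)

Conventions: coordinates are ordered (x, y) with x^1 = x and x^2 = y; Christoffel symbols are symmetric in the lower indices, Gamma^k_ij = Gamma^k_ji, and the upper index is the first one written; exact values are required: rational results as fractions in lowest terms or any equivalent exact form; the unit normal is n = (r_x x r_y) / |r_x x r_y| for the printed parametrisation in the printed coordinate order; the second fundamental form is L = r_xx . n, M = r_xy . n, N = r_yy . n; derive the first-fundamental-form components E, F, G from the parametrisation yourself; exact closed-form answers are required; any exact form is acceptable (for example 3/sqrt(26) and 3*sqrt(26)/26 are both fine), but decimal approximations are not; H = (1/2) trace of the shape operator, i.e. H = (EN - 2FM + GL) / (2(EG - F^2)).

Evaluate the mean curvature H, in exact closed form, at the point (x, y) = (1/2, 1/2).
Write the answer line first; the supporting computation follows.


Answer: H = 1/8

f = 4, f' = 0, f'' = 0, h' = 2, h'' = 0
E = 4, F = 0, G = 16; answer radicand W^2 = 4
unnormalised second-form numerators: l = 0, m = 0, n = 8; L = l/sqrt(4), and similarly M = m/sqrt(W^2), N = n/sqrt(W^2)
H = (E*n - 2*F*m + G*l) / (2*(EG - F^2)*sqrt(W^2)); E*n - 2*F*m + G*l = 32, EG - F^2 = 64, so H = (1/4)/sqrt(4)
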